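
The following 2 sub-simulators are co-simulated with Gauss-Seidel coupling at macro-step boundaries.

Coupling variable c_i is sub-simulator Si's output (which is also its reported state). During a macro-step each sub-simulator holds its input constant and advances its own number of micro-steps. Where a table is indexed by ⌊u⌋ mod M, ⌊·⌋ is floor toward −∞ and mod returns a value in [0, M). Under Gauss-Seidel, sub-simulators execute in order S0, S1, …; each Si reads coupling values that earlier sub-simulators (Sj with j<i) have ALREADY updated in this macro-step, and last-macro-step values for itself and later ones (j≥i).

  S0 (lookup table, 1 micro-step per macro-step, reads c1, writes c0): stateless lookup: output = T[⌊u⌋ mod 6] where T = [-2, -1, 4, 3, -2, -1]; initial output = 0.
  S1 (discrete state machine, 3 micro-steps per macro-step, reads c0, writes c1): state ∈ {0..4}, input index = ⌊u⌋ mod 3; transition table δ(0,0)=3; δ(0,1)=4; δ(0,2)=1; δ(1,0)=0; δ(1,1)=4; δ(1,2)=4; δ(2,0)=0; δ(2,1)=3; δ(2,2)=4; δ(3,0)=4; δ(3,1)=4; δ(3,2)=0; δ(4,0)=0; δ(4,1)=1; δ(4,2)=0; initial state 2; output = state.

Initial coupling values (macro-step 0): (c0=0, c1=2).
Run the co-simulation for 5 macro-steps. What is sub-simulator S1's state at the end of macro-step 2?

macro 1: S0 reads c1=2 → after 1×micro: 4; S1 reads c0=4 → after 3×micro: 1 ⇒ (c0=4, c1=1)
macro 2: S0 reads c1=1 → after 1×micro: -1; S1 reads c0=-1 → after 3×micro: 1 ⇒ (c0=-1, c1=1)
macro 3: S0 reads c1=1 → after 1×micro: -1; S1 reads c0=-1 → after 3×micro: 1 ⇒ (c0=-1, c1=1)
macro 4: S0 reads c1=1 → after 1×micro: -1; S1 reads c0=-1 → after 3×micro: 1 ⇒ (c0=-1, c1=1)
macro 5: S0 reads c1=1 → after 1×micro: -1; S1 reads c0=-1 → after 3×micro: 1 ⇒ (c0=-1, c1=1)

S1 state at macro-step 2 = 1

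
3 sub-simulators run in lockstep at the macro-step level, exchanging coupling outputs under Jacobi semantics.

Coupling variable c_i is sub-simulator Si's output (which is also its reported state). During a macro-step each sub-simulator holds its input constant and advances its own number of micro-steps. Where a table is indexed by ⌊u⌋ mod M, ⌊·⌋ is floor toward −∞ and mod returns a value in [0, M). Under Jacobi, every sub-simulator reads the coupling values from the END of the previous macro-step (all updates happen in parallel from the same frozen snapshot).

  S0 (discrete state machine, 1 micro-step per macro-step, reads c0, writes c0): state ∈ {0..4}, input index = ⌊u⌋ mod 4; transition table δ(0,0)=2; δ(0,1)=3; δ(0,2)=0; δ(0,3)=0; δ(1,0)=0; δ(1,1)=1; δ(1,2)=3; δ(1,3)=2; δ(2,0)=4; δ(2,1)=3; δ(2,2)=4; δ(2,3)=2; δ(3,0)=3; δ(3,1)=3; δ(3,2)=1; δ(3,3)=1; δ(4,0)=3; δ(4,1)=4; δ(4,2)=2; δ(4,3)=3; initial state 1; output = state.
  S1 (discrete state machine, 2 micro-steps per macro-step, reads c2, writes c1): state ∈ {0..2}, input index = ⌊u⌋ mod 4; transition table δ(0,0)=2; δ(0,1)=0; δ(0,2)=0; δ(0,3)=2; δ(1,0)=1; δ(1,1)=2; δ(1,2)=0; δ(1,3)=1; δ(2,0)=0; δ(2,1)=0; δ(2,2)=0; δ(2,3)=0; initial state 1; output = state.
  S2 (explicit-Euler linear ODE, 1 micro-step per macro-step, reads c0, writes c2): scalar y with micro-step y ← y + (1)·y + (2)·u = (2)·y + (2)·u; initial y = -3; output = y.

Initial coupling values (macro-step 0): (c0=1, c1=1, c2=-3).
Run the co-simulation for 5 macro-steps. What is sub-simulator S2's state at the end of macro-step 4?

macro 1: S0 reads c0=1 → after 1×micro: 1; S1 reads c2=-3 → after 2×micro: 0; S2 reads c0=1 → after 1×micro: -4 ⇒ (c0=1, c1=0, c2=-4)
macro 2: S0 reads c0=1 → after 1×micro: 1; S1 reads c2=-4 → after 2×micro: 0; S2 reads c0=1 → after 1×micro: -6 ⇒ (c0=1, c1=0, c2=-6)
macro 3: S0 reads c0=1 → after 1×micro: 1; S1 reads c2=-6 → after 2×micro: 0; S2 reads c0=1 → after 1×micro: -10 ⇒ (c0=1, c1=0, c2=-10)
macro 4: S0 reads c0=1 → after 1×micro: 1; S1 reads c2=-10 → after 2×micro: 0; S2 reads c0=1 → after 1×micro: -18 ⇒ (c0=1, c1=0, c2=-18)
macro 5: S0 reads c0=1 → after 1×micro: 1; S1 reads c2=-18 → after 2×micro: 0; S2 reads c0=1 → after 1×micro: -34 ⇒ (c0=1, c1=0, c2=-34)

S2 state at macro-step 4 = -18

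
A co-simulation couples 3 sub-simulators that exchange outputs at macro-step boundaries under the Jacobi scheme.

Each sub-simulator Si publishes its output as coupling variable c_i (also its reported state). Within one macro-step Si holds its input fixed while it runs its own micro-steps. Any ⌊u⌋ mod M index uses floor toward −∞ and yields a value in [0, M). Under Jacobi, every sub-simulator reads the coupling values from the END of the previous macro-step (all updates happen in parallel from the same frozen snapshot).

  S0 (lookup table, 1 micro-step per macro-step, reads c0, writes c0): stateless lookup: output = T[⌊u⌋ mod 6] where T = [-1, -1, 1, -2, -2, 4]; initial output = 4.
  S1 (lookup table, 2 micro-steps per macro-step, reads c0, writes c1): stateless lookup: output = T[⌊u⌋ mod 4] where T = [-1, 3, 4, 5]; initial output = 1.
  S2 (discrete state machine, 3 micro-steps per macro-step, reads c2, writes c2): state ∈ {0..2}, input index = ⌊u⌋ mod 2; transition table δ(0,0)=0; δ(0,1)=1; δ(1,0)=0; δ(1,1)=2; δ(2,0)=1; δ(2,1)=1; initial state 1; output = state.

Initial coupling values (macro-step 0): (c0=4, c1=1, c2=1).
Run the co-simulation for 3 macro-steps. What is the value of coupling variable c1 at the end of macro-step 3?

macro 1: S0 reads c0=4 → after 1×micro: -2; S1 reads c0=4 → after 2×micro: -1; S2 reads c2=1 → after 3×micro: 2 ⇒ (c0=-2, c1=-1, c2=2)
macro 2: S0 reads c0=-2 → after 1×micro: -2; S1 reads c0=-2 → after 2×micro: 4; S2 reads c2=2 → after 3×micro: 0 ⇒ (c0=-2, c1=4, c2=0)
macro 3: S0 reads c0=-2 → after 1×micro: -2; S1 reads c0=-2 → after 2×micro: 4; S2 reads c2=0 → after 3×micro: 0 ⇒ (c0=-2, c1=4, c2=0)

c1 at macro-step 3 = 4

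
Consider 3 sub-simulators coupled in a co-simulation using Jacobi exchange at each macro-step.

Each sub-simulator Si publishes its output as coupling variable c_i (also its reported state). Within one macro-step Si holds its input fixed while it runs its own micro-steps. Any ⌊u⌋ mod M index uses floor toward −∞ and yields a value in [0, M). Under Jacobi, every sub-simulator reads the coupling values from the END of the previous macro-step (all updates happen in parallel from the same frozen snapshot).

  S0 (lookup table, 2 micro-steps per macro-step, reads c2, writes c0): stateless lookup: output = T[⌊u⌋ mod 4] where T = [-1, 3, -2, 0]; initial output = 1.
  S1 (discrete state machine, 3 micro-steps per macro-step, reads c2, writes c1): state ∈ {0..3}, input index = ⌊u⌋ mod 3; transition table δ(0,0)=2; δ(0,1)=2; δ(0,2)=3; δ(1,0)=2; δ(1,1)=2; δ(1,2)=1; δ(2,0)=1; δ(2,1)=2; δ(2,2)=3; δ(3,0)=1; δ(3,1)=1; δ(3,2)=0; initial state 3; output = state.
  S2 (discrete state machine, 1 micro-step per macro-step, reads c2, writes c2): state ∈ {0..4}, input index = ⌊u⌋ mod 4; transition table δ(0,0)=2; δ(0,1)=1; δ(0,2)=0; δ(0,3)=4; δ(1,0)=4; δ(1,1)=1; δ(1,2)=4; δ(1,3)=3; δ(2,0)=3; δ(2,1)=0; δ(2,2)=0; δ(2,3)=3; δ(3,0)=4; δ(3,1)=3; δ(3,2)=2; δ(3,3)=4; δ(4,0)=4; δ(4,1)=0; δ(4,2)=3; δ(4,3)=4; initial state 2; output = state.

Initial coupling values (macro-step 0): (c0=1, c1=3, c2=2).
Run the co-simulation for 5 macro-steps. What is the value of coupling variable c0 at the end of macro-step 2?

macro 1: S0 reads c2=2 → after 2×micro: -2; S1 reads c2=2 → after 3×micro: 0; S2 reads c2=2 → after 1×micro: 0 ⇒ (c0=-2, c1=0, c2=0)
macro 2: S0 reads c2=0 → after 2×micro: -1; S1 reads c2=0 → after 3×micro: 2; S2 reads c2=0 → after 1×micro: 2 ⇒ (c0=-1, c1=2, c2=2)
macro 3: S0 reads c2=2 → after 2×micro: -2; S1 reads c2=2 → after 3×micro: 3; S2 reads c2=2 → after 1×micro: 0 ⇒ (c0=-2, c1=3, c2=0)
macro 4: S0 reads c2=0 → after 2×micro: -1; S1 reads c2=0 → after 3×micro: 1; S2 reads c2=0 → after 1×micro: 2 ⇒ (c0=-1, c1=1, c2=2)
macro 5: S0 reads c2=2 → after 2×micro: -2; S1 reads c2=2 → after 3×micro: 1; S2 reads c2=2 → after 1×micro: 0 ⇒ (c0=-2, c1=1, c2=0)

c0 at macro-step 2 = -1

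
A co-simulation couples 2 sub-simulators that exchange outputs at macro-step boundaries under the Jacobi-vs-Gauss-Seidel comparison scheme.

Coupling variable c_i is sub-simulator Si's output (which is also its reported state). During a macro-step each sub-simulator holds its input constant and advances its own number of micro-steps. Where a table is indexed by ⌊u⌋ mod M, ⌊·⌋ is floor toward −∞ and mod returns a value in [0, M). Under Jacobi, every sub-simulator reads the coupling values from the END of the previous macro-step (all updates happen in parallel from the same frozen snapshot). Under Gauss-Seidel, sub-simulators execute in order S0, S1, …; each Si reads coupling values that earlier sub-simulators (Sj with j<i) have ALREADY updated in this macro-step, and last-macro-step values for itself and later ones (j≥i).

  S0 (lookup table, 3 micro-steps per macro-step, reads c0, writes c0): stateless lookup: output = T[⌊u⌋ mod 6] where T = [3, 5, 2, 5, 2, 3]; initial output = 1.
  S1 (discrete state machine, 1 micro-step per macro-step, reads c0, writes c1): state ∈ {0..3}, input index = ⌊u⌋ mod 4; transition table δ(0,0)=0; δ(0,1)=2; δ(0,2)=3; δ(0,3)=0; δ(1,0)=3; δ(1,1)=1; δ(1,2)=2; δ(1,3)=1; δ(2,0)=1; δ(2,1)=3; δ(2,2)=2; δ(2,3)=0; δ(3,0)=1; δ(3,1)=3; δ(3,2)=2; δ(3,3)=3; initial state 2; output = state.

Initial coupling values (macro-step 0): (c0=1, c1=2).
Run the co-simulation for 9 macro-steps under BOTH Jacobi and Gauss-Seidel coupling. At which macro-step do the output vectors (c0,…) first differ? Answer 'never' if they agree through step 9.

[Jacobi] macro 1: S0 reads c0=1 → after 3×micro: 5; S1 reads c0=1 → after 1×micro: 3 ⇒ (c0=5, c1=3)
[Jacobi] macro 2: S0 reads c0=5 → after 3×micro: 3; S1 reads c0=5 → after 1×micro: 3 ⇒ (c0=3, c1=3)
[Jacobi] macro 3: S0 reads c0=3 → after 3×micro: 5; S1 reads c0=3 → after 1×micro: 3 ⇒ (c0=5, c1=3)
[Jacobi] macro 4: S0 reads c0=5 → after 3×micro: 3; S1 reads c0=5 → after 1×micro: 3 ⇒ (c0=3, c1=3)
[Jacobi] macro 5: S0 reads c0=3 → after 3×micro: 5; S1 reads c0=3 → after 1×micro: 3 ⇒ (c0=5, c1=3)
[Jacobi] macro 6: S0 reads c0=5 → after 3×micro: 3; S1 reads c0=5 → after 1×micro: 3 ⇒ (c0=3, c1=3)
[Jacobi] macro 7: S0 reads c0=3 → after 3×micro: 5; S1 reads c0=3 → after 1×micro: 3 ⇒ (c0=5, c1=3)
[Jacobi] macro 8: S0 reads c0=5 → after 3×micro: 3; S1 reads c0=5 → after 1×micro: 3 ⇒ (c0=3, c1=3)
[Jacobi] macro 9: S0 reads c0=3 → after 3×micro: 5; S1 reads c0=3 → after 1×micro: 3 ⇒ (c0=5, c1=3)
[Gauss-Seidel] macro 1: S0 reads c0=1 → after 3×micro: 5; S1 reads c0=5 → after 1×micro: 3 ⇒ (c0=5, c1=3)
[Gauss-Seidel] macro 2: S0 reads c0=5 → after 3×micro: 3; S1 reads c0=3 → after 1×micro: 3 ⇒ (c0=3, c1=3)
[Gauss-Seidel] macro 3: S0 reads c0=3 → after 3×micro: 5; S1 reads c0=5 → after 1×micro: 3 ⇒ (c0=5, c1=3)
[Gauss-Seidel] macro 4: S0 reads c0=5 → after 3×micro: 3; S1 reads c0=3 → after 1×micro: 3 ⇒ (c0=3, c1=3)
[Gauss-Seidel] macro 5: S0 reads c0=3 → after 3×micro: 5; S1 reads c0=5 → after 1×micro: 3 ⇒ (c0=5, c1=3)
[Gauss-Seidel] macro 6: S0 reads c0=5 → after 3×micro: 3; S1 reads c0=3 → after 1×micro: 3 ⇒ (c0=3, c1=3)
[Gauss-Seidel] macro 7: S0 reads c0=3 → after 3×micro: 5; S1 reads c0=5 → after 1×micro: 3 ⇒ (c0=5, c1=3)
[Gauss-Seidel] macro 8: S0 reads c0=5 → after 3×micro: 3; S1 reads c0=3 → after 1×micro: 3 ⇒ (c0=3, c1=3)
[Gauss-Seidel] macro 9: S0 reads c0=3 → after 3×micro: 5; S1 reads c0=5 → after 1×micro: 3 ⇒ (c0=5, c1=3)

first divergence at macro-step: never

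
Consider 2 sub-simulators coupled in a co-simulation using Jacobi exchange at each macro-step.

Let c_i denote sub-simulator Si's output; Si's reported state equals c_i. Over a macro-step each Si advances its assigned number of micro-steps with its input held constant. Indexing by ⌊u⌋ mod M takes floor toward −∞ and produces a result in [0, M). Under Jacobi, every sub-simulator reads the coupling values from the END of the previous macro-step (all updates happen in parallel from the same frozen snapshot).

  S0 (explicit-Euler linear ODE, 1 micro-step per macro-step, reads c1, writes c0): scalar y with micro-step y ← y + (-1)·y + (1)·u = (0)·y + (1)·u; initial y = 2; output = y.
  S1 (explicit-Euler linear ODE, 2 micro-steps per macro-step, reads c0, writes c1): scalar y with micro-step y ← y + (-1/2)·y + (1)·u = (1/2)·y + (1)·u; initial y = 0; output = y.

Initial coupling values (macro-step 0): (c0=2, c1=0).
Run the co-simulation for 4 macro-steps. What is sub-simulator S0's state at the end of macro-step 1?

S0 state at macro-step 1 = 0

macro 1: S0 reads c1=0 → after 1×micro: 0; S1 reads c0=2 → after 2×micro: 3 ⇒ (c0=0, c1=3)
macro 2: S0 reads c1=3 → after 1×micro: 3; S1 reads c0=0 → after 2×micro: 3/4 ⇒ (c0=3, c1=3/4)
macro 3: S0 reads c1=3/4 → after 1×micro: 3/4; S1 reads c0=3 → after 2×micro: 75/16 ⇒ (c0=3/4, c1=75/16)
macro 4: S0 reads c1=75/16 → after 1×micro: 75/16; S1 reads c0=3/4 → after 2×micro: 147/64 ⇒ (c0=75/16, c1=147/64)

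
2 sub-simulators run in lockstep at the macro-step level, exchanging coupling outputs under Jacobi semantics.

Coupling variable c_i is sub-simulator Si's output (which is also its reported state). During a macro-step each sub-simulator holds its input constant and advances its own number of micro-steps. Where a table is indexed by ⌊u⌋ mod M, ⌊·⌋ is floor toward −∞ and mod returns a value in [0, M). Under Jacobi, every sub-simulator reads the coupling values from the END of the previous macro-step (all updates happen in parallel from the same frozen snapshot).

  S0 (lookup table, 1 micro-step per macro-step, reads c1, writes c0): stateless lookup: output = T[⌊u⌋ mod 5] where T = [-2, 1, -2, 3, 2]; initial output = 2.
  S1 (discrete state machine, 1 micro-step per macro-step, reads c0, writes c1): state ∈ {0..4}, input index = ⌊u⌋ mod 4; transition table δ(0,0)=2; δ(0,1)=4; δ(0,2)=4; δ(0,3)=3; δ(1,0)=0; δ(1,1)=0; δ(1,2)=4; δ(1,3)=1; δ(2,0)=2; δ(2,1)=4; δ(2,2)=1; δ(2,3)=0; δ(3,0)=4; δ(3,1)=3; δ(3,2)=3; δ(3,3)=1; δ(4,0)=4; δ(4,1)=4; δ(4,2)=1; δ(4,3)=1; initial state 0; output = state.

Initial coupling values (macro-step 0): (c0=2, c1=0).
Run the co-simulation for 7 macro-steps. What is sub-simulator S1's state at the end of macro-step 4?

S1 state at macro-step 4 = 4

macro 1: S0 reads c1=0 → after 1×micro: -2; S1 reads c0=2 → after 1×micro: 4 ⇒ (c0=-2, c1=4)
macro 2: S0 reads c1=4 → after 1×micro: 2; S1 reads c0=-2 → after 1×micro: 1 ⇒ (c0=2, c1=1)
macro 3: S0 reads c1=1 → after 1×micro: 1; S1 reads c0=2 → after 1×micro: 4 ⇒ (c0=1, c1=4)
macro 4: S0 reads c1=4 → after 1×micro: 2; S1 reads c0=1 → after 1×micro: 4 ⇒ (c0=2, c1=4)
macro 5: S0 reads c1=4 → after 1×micro: 2; S1 reads c0=2 → after 1×micro: 1 ⇒ (c0=2, c1=1)
macro 6: S0 reads c1=1 → after 1×micro: 1; S1 reads c0=2 → after 1×micro: 4 ⇒ (c0=1, c1=4)
macro 7: S0 reads c1=4 → after 1×micro: 2; S1 reads c0=1 → after 1×micro: 4 ⇒ (c0=2, c1=4)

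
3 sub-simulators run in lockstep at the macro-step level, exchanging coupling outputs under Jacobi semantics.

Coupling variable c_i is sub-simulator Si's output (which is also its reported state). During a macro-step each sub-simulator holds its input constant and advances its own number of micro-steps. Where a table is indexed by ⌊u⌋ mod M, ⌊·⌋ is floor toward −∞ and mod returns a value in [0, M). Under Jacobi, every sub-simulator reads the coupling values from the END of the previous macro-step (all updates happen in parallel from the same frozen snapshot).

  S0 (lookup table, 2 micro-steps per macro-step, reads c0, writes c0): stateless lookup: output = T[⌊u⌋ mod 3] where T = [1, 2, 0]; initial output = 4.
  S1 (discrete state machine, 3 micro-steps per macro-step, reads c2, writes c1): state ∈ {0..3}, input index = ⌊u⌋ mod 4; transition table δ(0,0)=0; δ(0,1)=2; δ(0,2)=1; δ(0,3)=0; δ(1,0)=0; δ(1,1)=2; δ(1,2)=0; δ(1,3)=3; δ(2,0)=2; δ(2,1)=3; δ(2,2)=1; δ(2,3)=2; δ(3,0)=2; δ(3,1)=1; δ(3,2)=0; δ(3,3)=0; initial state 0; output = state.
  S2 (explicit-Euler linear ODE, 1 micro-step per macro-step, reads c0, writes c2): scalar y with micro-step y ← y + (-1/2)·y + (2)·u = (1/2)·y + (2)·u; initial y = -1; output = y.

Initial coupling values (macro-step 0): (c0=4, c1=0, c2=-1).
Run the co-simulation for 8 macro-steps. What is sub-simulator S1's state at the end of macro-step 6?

S1 state at macro-step 6 = 1

macro 1: S0 reads c0=4 → after 2×micro: 2; S1 reads c2=-1 → after 3×micro: 0; S2 reads c0=4 → after 1×micro: 15/2 ⇒ (c0=2, c1=0, c2=15/2)
macro 2: S0 reads c0=2 → after 2×micro: 0; S1 reads c2=15/2 → after 3×micro: 0; S2 reads c0=2 → after 1×micro: 31/4 ⇒ (c0=0, c1=0, c2=31/4)
macro 3: S0 reads c0=0 → after 2×micro: 1; S1 reads c2=31/4 → after 3×micro: 0; S2 reads c0=0 → after 1×micro: 31/8 ⇒ (c0=1, c1=0, c2=31/8)
macro 4: S0 reads c0=1 → after 2×micro: 2; S1 reads c2=31/8 → after 3×micro: 0; S2 reads c0=1 → after 1×micro: 63/16 ⇒ (c0=2, c1=0, c2=63/16)
macro 5: S0 reads c0=2 → after 2×micro: 0; S1 reads c2=63/16 → after 3×micro: 0; S2 reads c0=2 → after 1×micro: 191/32 ⇒ (c0=0, c1=0, c2=191/32)
macro 6: S0 reads c0=0 → after 2×micro: 1; S1 reads c2=191/32 → after 3×micro: 1; S2 reads c0=0 → after 1×micro: 191/64 ⇒ (c0=1, c1=1, c2=191/64)
macro 7: S0 reads c0=1 → after 2×micro: 2; S1 reads c2=191/64 → after 3×micro: 0; S2 reads c0=1 → after 1×micro: 447/128 ⇒ (c0=2, c1=0, c2=447/128)
macro 8: S0 reads c0=2 → after 2×micro: 0; S1 reads c2=447/128 → after 3×micro: 0; S2 reads c0=2 → after 1×micro: 1471/256 ⇒ (c0=0, c1=0, c2=1471/256)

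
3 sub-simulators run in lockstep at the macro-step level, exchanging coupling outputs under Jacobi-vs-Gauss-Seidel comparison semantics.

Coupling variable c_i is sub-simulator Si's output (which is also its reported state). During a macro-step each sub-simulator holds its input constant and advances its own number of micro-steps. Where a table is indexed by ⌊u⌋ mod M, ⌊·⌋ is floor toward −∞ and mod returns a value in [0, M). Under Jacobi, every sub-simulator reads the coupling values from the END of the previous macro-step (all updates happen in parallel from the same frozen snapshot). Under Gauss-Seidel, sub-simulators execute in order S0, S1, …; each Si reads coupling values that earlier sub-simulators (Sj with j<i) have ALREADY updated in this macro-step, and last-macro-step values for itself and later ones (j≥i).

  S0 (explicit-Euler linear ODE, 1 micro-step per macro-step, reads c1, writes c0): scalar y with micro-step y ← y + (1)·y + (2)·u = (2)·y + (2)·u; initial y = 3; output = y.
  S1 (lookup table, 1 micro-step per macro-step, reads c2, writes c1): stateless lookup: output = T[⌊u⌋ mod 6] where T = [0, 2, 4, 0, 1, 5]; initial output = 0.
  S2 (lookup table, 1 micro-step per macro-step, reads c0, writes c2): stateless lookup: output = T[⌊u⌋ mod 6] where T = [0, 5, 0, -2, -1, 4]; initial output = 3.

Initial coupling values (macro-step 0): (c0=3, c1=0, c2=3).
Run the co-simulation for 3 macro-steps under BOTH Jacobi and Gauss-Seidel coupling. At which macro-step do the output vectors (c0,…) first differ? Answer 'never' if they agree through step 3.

[Jacobi] macro 1: S0 reads c1=0 → after 1×micro: 6; S1 reads c2=3 → after 1×micro: 0; S2 reads c0=3 → after 1×micro: -2 ⇒ (c0=6, c1=0, c2=-2)
[Jacobi] macro 2: S0 reads c1=0 → after 1×micro: 12; S1 reads c2=-2 → after 1×micro: 1; S2 reads c0=6 → after 1×micro: 0 ⇒ (c0=12, c1=1, c2=0)
[Jacobi] macro 3: S0 reads c1=1 → after 1×micro: 26; S1 reads c2=0 → after 1×micro: 0; S2 reads c0=12 → after 1×micro: 0 ⇒ (c0=26, c1=0, c2=0)
[Gauss-Seidel] macro 1: S0 reads c1=0 → after 1×micro: 6; S1 reads c2=3 → after 1×micro: 0; S2 reads c0=6 → after 1×micro: 0 ⇒ (c0=6, c1=0, c2=0)
[Gauss-Seidel] macro 2: S0 reads c1=0 → after 1×micro: 12; S1 reads c2=0 → after 1×micro: 0; S2 reads c0=12 → after 1×micro: 0 ⇒ (c0=12, c1=0, c2=0)
[Gauss-Seidel] macro 3: S0 reads c1=0 → after 1×micro: 24; S1 reads c2=0 → after 1×micro: 0; S2 reads c0=24 → after 1×micro: 0 ⇒ (c0=24, c1=0, c2=0)

first divergence at macro-step: 1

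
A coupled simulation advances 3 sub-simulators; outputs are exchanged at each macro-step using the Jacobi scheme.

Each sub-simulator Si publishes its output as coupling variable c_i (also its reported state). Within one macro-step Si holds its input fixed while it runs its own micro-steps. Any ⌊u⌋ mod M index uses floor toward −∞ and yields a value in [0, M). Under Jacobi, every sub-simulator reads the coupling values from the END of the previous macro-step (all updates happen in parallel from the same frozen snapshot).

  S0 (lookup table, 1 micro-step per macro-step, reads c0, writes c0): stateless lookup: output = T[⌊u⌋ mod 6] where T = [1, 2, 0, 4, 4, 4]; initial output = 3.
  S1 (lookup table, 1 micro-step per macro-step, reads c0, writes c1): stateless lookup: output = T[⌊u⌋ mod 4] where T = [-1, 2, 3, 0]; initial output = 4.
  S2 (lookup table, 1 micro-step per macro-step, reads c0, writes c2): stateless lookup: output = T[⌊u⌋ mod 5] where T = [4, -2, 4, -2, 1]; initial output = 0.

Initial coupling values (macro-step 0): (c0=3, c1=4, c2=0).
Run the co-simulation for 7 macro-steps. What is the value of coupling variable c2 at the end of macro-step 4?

c2 at macro-step 4 = 1

macro 1: S0 reads c0=3 → after 1×micro: 4; S1 reads c0=3 → after 1×micro: 0; S2 reads c0=3 → after 1×micro: -2 ⇒ (c0=4, c1=0, c2=-2)
macro 2: S0 reads c0=4 → after 1×micro: 4; S1 reads c0=4 → after 1×micro: -1; S2 reads c0=4 → after 1×micro: 1 ⇒ (c0=4, c1=-1, c2=1)
macro 3: S0 reads c0=4 → after 1×micro: 4; S1 reads c0=4 → after 1×micro: -1; S2 reads c0=4 → after 1×micro: 1 ⇒ (c0=4, c1=-1, c2=1)
macro 4: S0 reads c0=4 → after 1×micro: 4; S1 reads c0=4 → after 1×micro: -1; S2 reads c0=4 → after 1×micro: 1 ⇒ (c0=4, c1=-1, c2=1)
macro 5: S0 reads c0=4 → after 1×micro: 4; S1 reads c0=4 → after 1×micro: -1; S2 reads c0=4 → after 1×micro: 1 ⇒ (c0=4, c1=-1, c2=1)
macro 6: S0 reads c0=4 → after 1×micro: 4; S1 reads c0=4 → after 1×micro: -1; S2 reads c0=4 → after 1×micro: 1 ⇒ (c0=4, c1=-1, c2=1)
macro 7: S0 reads c0=4 → after 1×micro: 4; S1 reads c0=4 → after 1×micro: -1; S2 reads c0=4 → after 1×micro: 1 ⇒ (c0=4, c1=-1, c2=1)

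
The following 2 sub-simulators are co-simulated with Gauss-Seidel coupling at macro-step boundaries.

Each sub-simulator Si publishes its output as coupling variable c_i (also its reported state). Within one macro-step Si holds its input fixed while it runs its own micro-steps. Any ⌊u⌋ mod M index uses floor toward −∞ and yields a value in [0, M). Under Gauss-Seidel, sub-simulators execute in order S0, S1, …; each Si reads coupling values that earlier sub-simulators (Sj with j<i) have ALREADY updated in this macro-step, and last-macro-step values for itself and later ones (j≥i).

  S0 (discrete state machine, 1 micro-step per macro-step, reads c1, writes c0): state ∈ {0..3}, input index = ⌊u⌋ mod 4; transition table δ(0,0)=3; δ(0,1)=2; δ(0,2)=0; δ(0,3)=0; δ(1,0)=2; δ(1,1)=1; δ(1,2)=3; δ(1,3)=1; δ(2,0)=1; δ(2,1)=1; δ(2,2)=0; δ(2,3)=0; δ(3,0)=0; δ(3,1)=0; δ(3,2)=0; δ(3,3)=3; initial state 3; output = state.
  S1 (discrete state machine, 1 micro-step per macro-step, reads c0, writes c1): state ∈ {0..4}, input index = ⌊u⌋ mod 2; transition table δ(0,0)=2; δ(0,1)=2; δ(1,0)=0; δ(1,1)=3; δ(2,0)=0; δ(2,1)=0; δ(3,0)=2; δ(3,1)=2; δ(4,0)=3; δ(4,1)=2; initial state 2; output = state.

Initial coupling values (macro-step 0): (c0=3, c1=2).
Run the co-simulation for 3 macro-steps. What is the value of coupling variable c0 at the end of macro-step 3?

macro 1: S0 reads c1=2 → after 1×micro: 0; S1 reads c0=0 → after 1×micro: 0 ⇒ (c0=0, c1=0)
macro 2: S0 reads c1=0 → after 1×micro: 3; S1 reads c0=3 → after 1×micro: 2 ⇒ (c0=3, c1=2)
macro 3: S0 reads c1=2 → after 1×micro: 0; S1 reads c0=0 → after 1×micro: 0 ⇒ (c0=0, c1=0)

c0 at macro-step 3 = 0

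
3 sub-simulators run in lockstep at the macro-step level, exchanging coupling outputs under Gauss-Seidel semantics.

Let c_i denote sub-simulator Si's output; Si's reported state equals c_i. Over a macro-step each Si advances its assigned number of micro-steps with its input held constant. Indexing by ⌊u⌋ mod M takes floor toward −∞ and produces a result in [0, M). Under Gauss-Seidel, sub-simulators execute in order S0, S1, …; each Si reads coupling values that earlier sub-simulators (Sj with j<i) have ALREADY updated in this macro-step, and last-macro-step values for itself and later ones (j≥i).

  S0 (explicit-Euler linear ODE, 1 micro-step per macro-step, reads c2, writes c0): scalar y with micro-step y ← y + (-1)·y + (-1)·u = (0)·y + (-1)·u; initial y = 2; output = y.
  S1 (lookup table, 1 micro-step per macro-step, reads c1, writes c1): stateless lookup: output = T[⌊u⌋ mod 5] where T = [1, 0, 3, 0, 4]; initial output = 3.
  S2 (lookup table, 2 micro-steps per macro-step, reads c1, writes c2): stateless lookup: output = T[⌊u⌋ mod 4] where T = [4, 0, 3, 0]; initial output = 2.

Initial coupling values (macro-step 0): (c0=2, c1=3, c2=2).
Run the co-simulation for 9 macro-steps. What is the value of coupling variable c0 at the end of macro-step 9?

c0 at macro-step 9 = 0

macro 1: S0 reads c2=2 → after 1×micro: -2; S1 reads c1=3 → after 1×micro: 0; S2 reads c1=0 → after 2×micro: 4 ⇒ (c0=-2, c1=0, c2=4)
macro 2: S0 reads c2=4 → after 1×micro: -4; S1 reads c1=0 → after 1×micro: 1; S2 reads c1=1 → after 2×micro: 0 ⇒ (c0=-4, c1=1, c2=0)
macro 3: S0 reads c2=0 → after 1×micro: 0; S1 reads c1=1 → after 1×micro: 0; S2 reads c1=0 → after 2×micro: 4 ⇒ (c0=0, c1=0, c2=4)
macro 4: S0 reads c2=4 → after 1×micro: -4; S1 reads c1=0 → after 1×micro: 1; S2 reads c1=1 → after 2×micro: 0 ⇒ (c0=-4, c1=1, c2=0)
macro 5: S0 reads c2=0 → after 1×micro: 0; S1 reads c1=1 → after 1×micro: 0; S2 reads c1=0 → after 2×micro: 4 ⇒ (c0=0, c1=0, c2=4)
macro 6: S0 reads c2=4 → after 1×micro: -4; S1 reads c1=0 → after 1×micro: 1; S2 reads c1=1 → after 2×micro: 0 ⇒ (c0=-4, c1=1, c2=0)
macro 7: S0 reads c2=0 → after 1×micro: 0; S1 reads c1=1 → after 1×micro: 0; S2 reads c1=0 → after 2×micro: 4 ⇒ (c0=0, c1=0, c2=4)
macro 8: S0 reads c2=4 → after 1×micro: -4; S1 reads c1=0 → after 1×micro: 1; S2 reads c1=1 → after 2×micro: 0 ⇒ (c0=-4, c1=1, c2=0)
macro 9: S0 reads c2=0 → after 1×micro: 0; S1 reads c1=1 → after 1×micro: 0; S2 reads c1=0 → after 2×micro: 4 ⇒ (c0=0, c1=0, c2=4)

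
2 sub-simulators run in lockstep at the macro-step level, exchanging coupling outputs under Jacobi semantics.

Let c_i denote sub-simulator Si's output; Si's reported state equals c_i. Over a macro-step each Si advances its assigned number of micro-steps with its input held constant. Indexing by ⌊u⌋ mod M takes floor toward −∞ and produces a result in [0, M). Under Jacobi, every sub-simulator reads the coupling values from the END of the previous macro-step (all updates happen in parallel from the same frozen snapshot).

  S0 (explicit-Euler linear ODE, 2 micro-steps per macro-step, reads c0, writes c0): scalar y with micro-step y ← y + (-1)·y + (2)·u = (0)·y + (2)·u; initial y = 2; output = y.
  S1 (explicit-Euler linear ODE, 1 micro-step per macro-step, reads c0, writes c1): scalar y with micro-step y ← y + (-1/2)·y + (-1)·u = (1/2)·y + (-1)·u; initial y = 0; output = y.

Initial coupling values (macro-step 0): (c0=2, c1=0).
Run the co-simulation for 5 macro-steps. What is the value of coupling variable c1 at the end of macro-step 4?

c1 at macro-step 4 = -85/4

macro 1: S0 reads c0=2 → after 2×micro: 4; S1 reads c0=2 → after 1×micro: -2 ⇒ (c0=4, c1=-2)
macro 2: S0 reads c0=4 → after 2×micro: 8; S1 reads c0=4 → after 1×micro: -5 ⇒ (c0=8, c1=-5)
macro 3: S0 reads c0=8 → after 2×micro: 16; S1 reads c0=8 → after 1×micro: -21/2 ⇒ (c0=16, c1=-21/2)
macro 4: S0 reads c0=16 → after 2×micro: 32; S1 reads c0=16 → after 1×micro: -85/4 ⇒ (c0=32, c1=-85/4)
macro 5: S0 reads c0=32 → after 2×micro: 64; S1 reads c0=32 → after 1×micro: -341/8 ⇒ (c0=64, c1=-341/8)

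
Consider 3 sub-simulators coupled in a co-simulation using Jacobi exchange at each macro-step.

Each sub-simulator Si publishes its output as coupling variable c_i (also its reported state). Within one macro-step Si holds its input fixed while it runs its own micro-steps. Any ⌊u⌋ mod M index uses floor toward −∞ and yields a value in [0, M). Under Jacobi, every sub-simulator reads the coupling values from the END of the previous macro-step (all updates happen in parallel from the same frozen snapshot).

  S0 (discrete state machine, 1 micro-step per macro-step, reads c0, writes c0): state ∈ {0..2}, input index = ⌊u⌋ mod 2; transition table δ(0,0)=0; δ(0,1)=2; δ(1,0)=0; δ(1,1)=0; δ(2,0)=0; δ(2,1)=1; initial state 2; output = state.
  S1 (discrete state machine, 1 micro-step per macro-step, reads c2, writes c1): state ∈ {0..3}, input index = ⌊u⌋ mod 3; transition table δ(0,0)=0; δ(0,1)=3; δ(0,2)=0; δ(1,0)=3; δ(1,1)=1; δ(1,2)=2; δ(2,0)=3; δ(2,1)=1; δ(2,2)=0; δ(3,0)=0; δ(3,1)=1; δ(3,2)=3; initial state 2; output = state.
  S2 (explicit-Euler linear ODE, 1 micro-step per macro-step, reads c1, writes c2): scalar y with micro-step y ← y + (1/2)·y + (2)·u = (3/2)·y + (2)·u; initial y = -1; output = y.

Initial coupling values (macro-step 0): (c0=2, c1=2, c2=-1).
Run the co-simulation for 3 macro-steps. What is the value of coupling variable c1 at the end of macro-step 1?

c1 at macro-step 1 = 0

macro 1: S0 reads c0=2 → after 1×micro: 0; S1 reads c2=-1 → after 1×micro: 0; S2 reads c1=2 → after 1×micro: 5/2 ⇒ (c0=0, c1=0, c2=5/2)
macro 2: S0 reads c0=0 → after 1×micro: 0; S1 reads c2=5/2 → after 1×micro: 0; S2 reads c1=0 → after 1×micro: 15/4 ⇒ (c0=0, c1=0, c2=15/4)
macro 3: S0 reads c0=0 → after 1×micro: 0; S1 reads c2=15/4 → after 1×micro: 0; S2 reads c1=0 → after 1×micro: 45/8 ⇒ (c0=0, c1=0, c2=45/8)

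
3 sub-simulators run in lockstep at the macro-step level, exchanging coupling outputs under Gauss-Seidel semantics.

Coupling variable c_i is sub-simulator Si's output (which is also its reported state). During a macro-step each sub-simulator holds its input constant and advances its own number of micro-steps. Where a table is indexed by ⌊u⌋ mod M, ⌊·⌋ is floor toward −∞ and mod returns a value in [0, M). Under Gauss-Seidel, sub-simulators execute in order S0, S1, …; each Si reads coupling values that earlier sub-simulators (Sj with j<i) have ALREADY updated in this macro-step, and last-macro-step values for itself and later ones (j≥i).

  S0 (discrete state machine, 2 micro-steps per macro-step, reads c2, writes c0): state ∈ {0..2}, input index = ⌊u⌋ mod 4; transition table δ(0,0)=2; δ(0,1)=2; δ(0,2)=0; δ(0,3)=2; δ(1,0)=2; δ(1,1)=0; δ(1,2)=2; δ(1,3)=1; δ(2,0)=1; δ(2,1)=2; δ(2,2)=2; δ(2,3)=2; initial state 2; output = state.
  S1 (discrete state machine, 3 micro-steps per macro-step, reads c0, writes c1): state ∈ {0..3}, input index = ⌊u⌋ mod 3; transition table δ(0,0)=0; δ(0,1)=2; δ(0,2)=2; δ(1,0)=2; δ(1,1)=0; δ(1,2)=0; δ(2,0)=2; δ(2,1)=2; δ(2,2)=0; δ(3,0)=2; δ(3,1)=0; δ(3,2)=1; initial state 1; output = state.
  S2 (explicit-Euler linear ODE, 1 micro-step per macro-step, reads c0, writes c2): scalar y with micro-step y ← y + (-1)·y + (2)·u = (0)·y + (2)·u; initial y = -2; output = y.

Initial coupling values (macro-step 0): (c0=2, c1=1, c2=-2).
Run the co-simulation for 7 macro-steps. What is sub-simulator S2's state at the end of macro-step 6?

macro 1: S0 reads c2=-2 → after 2×micro: 2; S1 reads c0=2 → after 3×micro: 0; S2 reads c0=2 → after 1×micro: 4 ⇒ (c0=2, c1=0, c2=4)
macro 2: S0 reads c2=4 → after 2×micro: 2; S1 reads c0=2 → after 3×micro: 2; S2 reads c0=2 → after 1×micro: 4 ⇒ (c0=2, c1=2, c2=4)
macro 3: S0 reads c2=4 → after 2×micro: 2; S1 reads c0=2 → after 3×micro: 0; S2 reads c0=2 → after 1×micro: 4 ⇒ (c0=2, c1=0, c2=4)
macro 4: S0 reads c2=4 → after 2×micro: 2; S1 reads c0=2 → after 3×micro: 2; S2 reads c0=2 → after 1×micro: 4 ⇒ (c0=2, c1=2, c2=4)
macro 5: S0 reads c2=4 → after 2×micro: 2; S1 reads c0=2 → after 3×micro: 0; S2 reads c0=2 → after 1×micro: 4 ⇒ (c0=2, c1=0, c2=4)
macro 6: S0 reads c2=4 → after 2×micro: 2; S1 reads c0=2 → after 3×micro: 2; S2 reads c0=2 → after 1×micro: 4 ⇒ (c0=2, c1=2, c2=4)
macro 7: S0 reads c2=4 → after 2×micro: 2; S1 reads c0=2 → after 3×micro: 0; S2 reads c0=2 → after 1×micro: 4 ⇒ (c0=2, c1=0, c2=4)

S2 state at macro-step 6 = 4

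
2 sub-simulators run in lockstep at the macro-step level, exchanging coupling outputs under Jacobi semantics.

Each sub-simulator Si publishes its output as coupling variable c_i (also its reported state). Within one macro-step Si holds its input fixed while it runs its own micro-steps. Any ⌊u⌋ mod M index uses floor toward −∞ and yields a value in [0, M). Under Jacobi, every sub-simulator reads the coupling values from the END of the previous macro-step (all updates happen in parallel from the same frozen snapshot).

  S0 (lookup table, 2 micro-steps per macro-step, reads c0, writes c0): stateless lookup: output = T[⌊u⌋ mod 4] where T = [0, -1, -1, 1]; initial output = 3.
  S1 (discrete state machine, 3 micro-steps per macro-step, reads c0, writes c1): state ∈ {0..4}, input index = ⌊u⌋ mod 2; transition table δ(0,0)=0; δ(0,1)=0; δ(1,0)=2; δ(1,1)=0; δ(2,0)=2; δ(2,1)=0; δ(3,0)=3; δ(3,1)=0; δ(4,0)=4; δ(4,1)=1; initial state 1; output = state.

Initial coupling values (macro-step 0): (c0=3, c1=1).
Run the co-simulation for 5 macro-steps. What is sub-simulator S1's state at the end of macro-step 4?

S1 state at macro-step 4 = 0

macro 1: S0 reads c0=3 → after 2×micro: 1; S1 reads c0=3 → after 3×micro: 0 ⇒ (c0=1, c1=0)
macro 2: S0 reads c0=1 → after 2×micro: -1; S1 reads c0=1 → after 3×micro: 0 ⇒ (c0=-1, c1=0)
macro 3: S0 reads c0=-1 → after 2×micro: 1; S1 reads c0=-1 → after 3×micro: 0 ⇒ (c0=1, c1=0)
macro 4: S0 reads c0=1 → after 2×micro: -1; S1 reads c0=1 → after 3×micro: 0 ⇒ (c0=-1, c1=0)
macro 5: S0 reads c0=-1 → after 2×micro: 1; S1 reads c0=-1 → after 3×micro: 0 ⇒ (c0=1, c1=0)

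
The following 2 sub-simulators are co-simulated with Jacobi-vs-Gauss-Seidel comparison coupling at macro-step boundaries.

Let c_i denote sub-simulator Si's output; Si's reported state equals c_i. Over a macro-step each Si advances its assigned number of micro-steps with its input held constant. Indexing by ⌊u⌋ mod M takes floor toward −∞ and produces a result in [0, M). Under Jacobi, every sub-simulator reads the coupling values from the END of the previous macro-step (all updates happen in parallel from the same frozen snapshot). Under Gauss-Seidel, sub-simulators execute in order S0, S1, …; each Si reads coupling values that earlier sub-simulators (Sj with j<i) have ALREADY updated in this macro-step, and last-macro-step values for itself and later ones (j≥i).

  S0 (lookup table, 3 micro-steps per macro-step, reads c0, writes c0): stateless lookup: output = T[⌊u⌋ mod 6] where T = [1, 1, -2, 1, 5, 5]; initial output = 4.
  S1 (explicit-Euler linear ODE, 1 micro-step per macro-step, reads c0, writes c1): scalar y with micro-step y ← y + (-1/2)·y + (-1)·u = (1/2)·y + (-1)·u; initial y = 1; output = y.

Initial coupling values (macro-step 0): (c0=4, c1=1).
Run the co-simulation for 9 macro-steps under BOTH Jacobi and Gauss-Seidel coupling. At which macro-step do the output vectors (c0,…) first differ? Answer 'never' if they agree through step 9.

[Jacobi] macro 1: S0 reads c0=4 → after 3×micro: 5; S1 reads c0=4 → after 1×micro: -7/2 ⇒ (c0=5, c1=-7/2)
[Jacobi] macro 2: S0 reads c0=5 → after 3×micro: 5; S1 reads c0=5 → after 1×micro: -27/4 ⇒ (c0=5, c1=-27/4)
[Jacobi] macro 3: S0 reads c0=5 → after 3×micro: 5; S1 reads c0=5 → after 1×micro: -67/8 ⇒ (c0=5, c1=-67/8)
[Jacobi] macro 4: S0 reads c0=5 → after 3×micro: 5; S1 reads c0=5 → after 1×micro: -147/16 ⇒ (c0=5, c1=-147/16)
[Jacobi] macro 5: S0 reads c0=5 → after 3×micro: 5; S1 reads c0=5 → after 1×micro: -307/32 ⇒ (c0=5, c1=-307/32)
[Jacobi] macro 6: S0 reads c0=5 → after 3×micro: 5; S1 reads c0=5 → after 1×micro: -627/64 ⇒ (c0=5, c1=-627/64)
[Jacobi] macro 7: S0 reads c0=5 → after 3×micro: 5; S1 reads c0=5 → after 1×micro: -1267/128 ⇒ (c0=5, c1=-1267/128)
[Jacobi] macro 8: S0 reads c0=5 → after 3×micro: 5; S1 reads c0=5 → after 1×micro: -2547/256 ⇒ (c0=5, c1=-2547/256)
[Jacobi] macro 9: S0 reads c0=5 → after 3×micro: 5; S1 reads c0=5 → after 1×micro: -5107/512 ⇒ (c0=5, c1=-5107/512)
[Gauss-Seidel] macro 1: S0 reads c0=4 → after 3×micro: 5; S1 reads c0=5 → after 1×micro: -9/2 ⇒ (c0=5, c1=-9/2)
[Gauss-Seidel] macro 2: S0 reads c0=5 → after 3×micro: 5; S1 reads c0=5 → after 1×micro: -29/4 ⇒ (c0=5, c1=-29/4)
[Gauss-Seidel] macro 3: S0 reads c0=5 → after 3×micro: 5; S1 reads c0=5 → after 1×micro: -69/8 ⇒ (c0=5, c1=-69/8)
[Gauss-Seidel] macro 4: S0 reads c0=5 → after 3×micro: 5; S1 reads c0=5 → after 1×micro: -149/16 ⇒ (c0=5, c1=-149/16)
[Gauss-Seidel] macro 5: S0 reads c0=5 → after 3×micro: 5; S1 reads c0=5 → after 1×micro: -309/32 ⇒ (c0=5, c1=-309/32)
[Gauss-Seidel] macro 6: S0 reads c0=5 → after 3×micro: 5; S1 reads c0=5 → after 1×micro: -629/64 ⇒ (c0=5, c1=-629/64)
[Gauss-Seidel] macro 7: S0 reads c0=5 → after 3×micro: 5; S1 reads c0=5 → after 1×micro: -1269/128 ⇒ (c0=5, c1=-1269/128)
[Gauss-Seidel] macro 8: S0 reads c0=5 → after 3×micro: 5; S1 reads c0=5 → after 1×micro: -2549/256 ⇒ (c0=5, c1=-2549/256)
[Gauss-Seidel] macro 9: S0 reads c0=5 → after 3×micro: 5; S1 reads c0=5 → after 1×micro: -5109/512 ⇒ (c0=5, c1=-5109/512)

first divergence at macro-step: 1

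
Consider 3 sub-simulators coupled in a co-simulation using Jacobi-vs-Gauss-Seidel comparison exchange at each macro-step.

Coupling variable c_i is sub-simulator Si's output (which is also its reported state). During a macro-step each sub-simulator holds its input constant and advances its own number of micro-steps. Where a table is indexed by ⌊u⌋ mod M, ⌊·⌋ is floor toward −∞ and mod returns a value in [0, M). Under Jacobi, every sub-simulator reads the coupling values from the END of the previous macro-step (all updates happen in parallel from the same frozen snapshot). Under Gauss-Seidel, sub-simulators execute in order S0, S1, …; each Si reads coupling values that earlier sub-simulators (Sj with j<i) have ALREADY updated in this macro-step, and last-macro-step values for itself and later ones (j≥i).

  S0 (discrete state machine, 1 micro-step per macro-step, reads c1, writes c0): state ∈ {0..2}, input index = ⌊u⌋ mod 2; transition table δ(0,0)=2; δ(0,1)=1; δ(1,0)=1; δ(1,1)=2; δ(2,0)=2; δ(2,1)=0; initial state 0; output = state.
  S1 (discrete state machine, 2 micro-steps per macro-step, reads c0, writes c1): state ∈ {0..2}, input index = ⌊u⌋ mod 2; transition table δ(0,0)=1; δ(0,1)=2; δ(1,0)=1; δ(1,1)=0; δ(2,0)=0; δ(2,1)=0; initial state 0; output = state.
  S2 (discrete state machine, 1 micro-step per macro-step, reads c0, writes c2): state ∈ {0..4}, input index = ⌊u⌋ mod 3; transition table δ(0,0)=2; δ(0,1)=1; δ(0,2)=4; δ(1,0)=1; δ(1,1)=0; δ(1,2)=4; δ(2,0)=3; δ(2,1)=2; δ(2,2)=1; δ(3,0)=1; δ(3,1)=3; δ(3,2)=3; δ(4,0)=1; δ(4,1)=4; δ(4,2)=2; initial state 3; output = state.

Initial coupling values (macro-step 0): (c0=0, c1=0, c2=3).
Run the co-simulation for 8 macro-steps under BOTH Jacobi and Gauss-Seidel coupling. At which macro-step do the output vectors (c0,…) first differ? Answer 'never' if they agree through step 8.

first divergence at macro-step: 1

[Jacobi] macro 1: S0 reads c1=0 → after 1×micro: 2; S1 reads c0=0 → after 2×micro: 1; S2 reads c0=0 → after 1×micro: 1 ⇒ (c0=2, c1=1, c2=1)
[Jacobi] macro 2: S0 reads c1=1 → after 1×micro: 0; S1 reads c0=2 → after 2×micro: 1; S2 reads c0=2 → after 1×micro: 4 ⇒ (c0=0, c1=1, c2=4)
[Jacobi] macro 3: S0 reads c1=1 → after 1×micro: 1; S1 reads c0=0 → after 2×micro: 1; S2 reads c0=0 → after 1×micro: 1 ⇒ (c0=1, c1=1, c2=1)
[Jacobi] macro 4: S0 reads c1=1 → after 1×micro: 2; S1 reads c0=1 → after 2×micro: 2; S2 reads c0=1 → after 1×micro: 0 ⇒ (c0=2, c1=2, c2=0)
[Jacobi] macro 5: S0 reads c1=2 → after 1×micro: 2; S1 reads c0=2 → after 2×micro: 1; S2 reads c0=2 → after 1×micro: 4 ⇒ (c0=2, c1=1, c2=4)
[Jacobi] macro 6: S0 reads c1=1 → after 1×micro: 0; S1 reads c0=2 → after 2×micro: 1; S2 reads c0=2 → after 1×micro: 2 ⇒ (c0=0, c1=1, c2=2)
[Jacobi] macro 7: S0 reads c1=1 → after 1×micro: 1; S1 reads c0=0 → after 2×micro: 1; S2 reads c0=0 → after 1×micro: 3 ⇒ (c0=1, c1=1, c2=3)
[Jacobi] macro 8: S0 reads c1=1 → after 1×micro: 2; S1 reads c0=1 → after 2×micro: 2; S2 reads c0=1 → after 1×micro: 3 ⇒ (c0=2, c1=2, c2=3)
[Gauss-Seidel] macro 1: S0 reads c1=0 → after 1×micro: 2; S1 reads c0=2 → after 2×micro: 1; S2 reads c0=2 → after 1×micro: 3 ⇒ (c0=2, c1=1, c2=3)
[Gauss-Seidel] macro 2: S0 reads c1=1 → after 1×micro: 0; S1 reads c0=0 → after 2×micro: 1; S2 reads c0=0 → after 1×micro: 1 ⇒ (c0=0, c1=1, c2=1)
[Gauss-Seidel] macro 3: S0 reads c1=1 → after 1×micro: 1; S1 reads c0=1 → after 2×micro: 2; S2 reads c0=1 → after 1×micro: 0 ⇒ (c0=1, c1=2, c2=0)
[Gauss-Seidel] macro 4: S0 reads c1=2 → after 1×micro: 1; S1 reads c0=1 → after 2×micro: 2; S2 reads c0=1 → after 1×micro: 1 ⇒ (c0=1, c1=2, c2=1)
[Gauss-Seidel] macro 5: S0 reads c1=2 → after 1×micro: 1; S1 reads c0=1 → after 2×micro: 2; S2 reads c0=1 → after 1×micro: 0 ⇒ (c0=1, c1=2, c2=0)
[Gauss-Seidel] macro 6: S0 reads c1=2 → after 1×micro: 1; S1 reads c0=1 → after 2×micro: 2; S2 reads c0=1 → after 1×micro: 1 ⇒ (c0=1, c1=2, c2=1)
[Gauss-Seidel] macro 7: S0 reads c1=2 → after 1×micro: 1; S1 reads c0=1 → after 2×micro: 2; S2 reads c0=1 → after 1×micro: 0 ⇒ (c0=1, c1=2, c2=0)
[Gauss-Seidel] macro 8: S0 reads c1=2 → after 1×micro: 1; S1 reads c0=1 → after 2×micro: 2; S2 reads c0=1 → after 1×micro: 1 ⇒ (c0=1, c1=2, c2=1)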